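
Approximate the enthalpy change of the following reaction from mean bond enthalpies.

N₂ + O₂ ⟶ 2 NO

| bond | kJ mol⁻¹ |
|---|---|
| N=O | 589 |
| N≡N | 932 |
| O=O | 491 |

ΔH ≈ +245 kJ

Bonds broken (reactants):
  N≡N: 1 × 932 = 932
  O=O: 1 × 491 = 491
  Σ(broken) = 1423 kJ
Bonds formed (products):
  N=O: 2 × 589 = 1178
  Σ(formed) = 1178 kJ
ΔH = Σ(broken) − Σ(formed) = 1423 − 1178 = +245 kJ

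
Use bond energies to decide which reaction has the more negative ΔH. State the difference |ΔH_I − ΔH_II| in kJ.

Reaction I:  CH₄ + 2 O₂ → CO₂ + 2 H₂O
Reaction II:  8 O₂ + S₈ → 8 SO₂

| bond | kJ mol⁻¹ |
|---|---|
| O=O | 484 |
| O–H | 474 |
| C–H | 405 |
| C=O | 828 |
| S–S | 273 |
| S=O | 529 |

Reaction II, by 1444 kJ

Reaction I:
  Bonds broken (reactants):
    C–H: 4 × 405 = 1620
    O=O: 2 × 484 = 968
    Σ(broken) = 2588 kJ
  Bonds formed (products):
    C=O: 2 × 828 = 1656
    O–H: 4 × 474 = 1896
    Σ(formed) = 3552 kJ
  ΔH_I = 2588 − 3552 = −964 kJ
Reaction II:
  Bonds broken (reactants):
    O=O: 8 × 484 = 3872
    S–S: 8 × 273 = 2184
    Σ(broken) = 6056 kJ
  Bonds formed (products):
    S=O: 16 × 529 = 8464
    Σ(formed) = 8464 kJ
  ΔH_II = 6056 − 8464 = −2408 kJ
ΔH_I − ΔH_II = +1444 kJ, so reaction II has the more negative ΔH; |ΔH_I − ΔH_II| = 1444 kJ.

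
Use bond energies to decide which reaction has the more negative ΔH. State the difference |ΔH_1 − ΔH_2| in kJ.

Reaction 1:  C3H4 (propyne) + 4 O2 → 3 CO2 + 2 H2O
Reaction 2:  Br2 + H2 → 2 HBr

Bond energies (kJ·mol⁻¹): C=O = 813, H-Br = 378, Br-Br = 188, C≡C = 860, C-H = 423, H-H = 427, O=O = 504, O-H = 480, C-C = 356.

Reaction 1, by 1733 kJ

Reaction 1:
  Bonds broken (reactants):
    C≡C: 1 × 860 = 860
    C-C: 1 × 356 = 356
    C-H: 4 × 423 = 1692
    O=O: 4 × 504 = 2016
    Σ(broken) = 4924 kJ
  Bonds formed (products):
    C=O: 6 × 813 = 4878
    O-H: 4 × 480 = 1920
    Σ(formed) = 6798 kJ
  ΔH_1 = 4924 − 6798 = −1874 kJ
Reaction 2:
  Bonds broken (reactants):
    Br-Br: 1 × 188 = 188
    H-H: 1 × 427 = 427
    Σ(broken) = 615 kJ
  Bonds formed (products):
    H-Br: 2 × 378 = 756
    Σ(formed) = 756 kJ
  ΔH_2 = 615 − 756 = −141 kJ
ΔH_1 − ΔH_2 = −1733 kJ, so reaction 1 has the more negative ΔH; |ΔH_1 − ΔH_2| = 1733 kJ.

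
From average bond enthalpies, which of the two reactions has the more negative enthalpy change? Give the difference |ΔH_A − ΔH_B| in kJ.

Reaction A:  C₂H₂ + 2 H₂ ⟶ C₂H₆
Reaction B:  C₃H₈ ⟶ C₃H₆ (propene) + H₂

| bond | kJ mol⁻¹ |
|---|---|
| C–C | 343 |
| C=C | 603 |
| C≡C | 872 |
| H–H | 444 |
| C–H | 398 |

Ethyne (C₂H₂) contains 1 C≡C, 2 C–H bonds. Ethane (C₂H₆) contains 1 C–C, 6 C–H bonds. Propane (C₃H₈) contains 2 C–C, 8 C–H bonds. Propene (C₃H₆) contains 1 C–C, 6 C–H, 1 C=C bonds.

Reaction A, by 267 kJ

Reaction A:
  Bonds broken (reactants):
    C≡C: 1 × 872 = 872
    C–H: 2 × 398 = 796
    H–H: 2 × 444 = 888
    Σ(broken) = 2556 kJ
  Bonds formed (products):
    C–C: 1 × 343 = 343
    C–H: 6 × 398 = 2388
    Σ(formed) = 2731 kJ
  ΔH_A = 2556 − 2731 = −175 kJ
Reaction B:
  Bonds broken (reactants):
    C–C: 2 × 343 = 686
    C–H: 8 × 398 = 3184
    Σ(broken) = 3870 kJ
  Bonds formed (products):
    C–C: 1 × 343 = 343
    C–H: 6 × 398 = 2388
    C=C: 1 × 603 = 603
    H–H: 1 × 444 = 444
    Σ(formed) = 3778 kJ
  ΔH_B = 3870 − 3778 = +92 kJ
ΔH_A − ΔH_B = −267 kJ, so reaction A has the more negative ΔH; |ΔH_A − ΔH_B| = 267 kJ.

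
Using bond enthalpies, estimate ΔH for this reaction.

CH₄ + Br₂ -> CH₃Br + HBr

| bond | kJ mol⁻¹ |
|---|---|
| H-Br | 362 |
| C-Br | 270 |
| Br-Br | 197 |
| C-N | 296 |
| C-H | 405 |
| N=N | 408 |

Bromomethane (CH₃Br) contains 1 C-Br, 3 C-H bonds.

ΔH ≈ −30 kJ

Bonds broken (reactants):
  Br-Br: 1 × 197 = 197
  C-H: 4 × 405 = 1620
  Σ(broken) = 1817 kJ
Bonds formed (products):
  C-Br: 1 × 270 = 270
  C-H: 3 × 405 = 1215
  H-Br: 1 × 362 = 362
  Σ(formed) = 1847 kJ
ΔH = Σ(broken) − Σ(formed) = 1817 − 1847 = −30 kJ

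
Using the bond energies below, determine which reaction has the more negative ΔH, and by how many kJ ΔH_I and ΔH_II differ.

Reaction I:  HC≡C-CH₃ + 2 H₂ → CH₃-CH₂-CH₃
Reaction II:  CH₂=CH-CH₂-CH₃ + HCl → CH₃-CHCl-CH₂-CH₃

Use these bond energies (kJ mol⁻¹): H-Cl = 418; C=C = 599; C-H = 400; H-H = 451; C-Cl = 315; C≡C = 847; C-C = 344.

Reaction I:
  Bonds broken (reactants):
    C≡C: 1 × 847 = 847
    C-C: 1 × 344 = 344
    C-H: 4 × 400 = 1600
    H-H: 2 × 451 = 902
    Σ(broken) = 3693 kJ
  Bonds formed (products):
    C-C: 2 × 344 = 688
    C-H: 8 × 400 = 3200
    Σ(formed) = 3888 kJ
  ΔH_I = 3693 − 3888 = −195 kJ
Reaction II:
  Bonds broken (reactants):
    C-C: 2 × 344 = 688
    C-H: 8 × 400 = 3200
    C=C: 1 × 599 = 599
    H-Cl: 1 × 418 = 418
    Σ(broken) = 4905 kJ
  Bonds formed (products):
    C-C: 3 × 344 = 1032
    C-Cl: 1 × 315 = 315
    C-H: 9 × 400 = 3600
    Σ(formed) = 4947 kJ
  ΔH_II = 4905 − 4947 = −42 kJ
ΔH_I − ΔH_II = −153 kJ, so reaction I has the more negative ΔH; |ΔH_I − ΔH_II| = 153 kJ.

Reaction I, by 153 kJ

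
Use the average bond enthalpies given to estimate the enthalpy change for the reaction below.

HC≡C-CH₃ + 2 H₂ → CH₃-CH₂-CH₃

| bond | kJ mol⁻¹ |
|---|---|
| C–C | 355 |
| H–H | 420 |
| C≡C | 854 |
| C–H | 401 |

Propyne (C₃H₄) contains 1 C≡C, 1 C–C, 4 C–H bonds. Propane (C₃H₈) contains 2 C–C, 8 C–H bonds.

Bonds broken (reactants):
  C≡C: 1 × 854 = 854
  C–C: 1 × 355 = 355
  C–H: 4 × 401 = 1604
  H–H: 2 × 420 = 840
  Σ(broken) = 3653 kJ
Bonds formed (products):
  C–C: 2 × 355 = 710
  C–H: 8 × 401 = 3208
  Σ(formed) = 3918 kJ
ΔH = Σ(broken) − Σ(formed) = 3653 − 3918 = −265 kJ

ΔH ≈ −265 kJ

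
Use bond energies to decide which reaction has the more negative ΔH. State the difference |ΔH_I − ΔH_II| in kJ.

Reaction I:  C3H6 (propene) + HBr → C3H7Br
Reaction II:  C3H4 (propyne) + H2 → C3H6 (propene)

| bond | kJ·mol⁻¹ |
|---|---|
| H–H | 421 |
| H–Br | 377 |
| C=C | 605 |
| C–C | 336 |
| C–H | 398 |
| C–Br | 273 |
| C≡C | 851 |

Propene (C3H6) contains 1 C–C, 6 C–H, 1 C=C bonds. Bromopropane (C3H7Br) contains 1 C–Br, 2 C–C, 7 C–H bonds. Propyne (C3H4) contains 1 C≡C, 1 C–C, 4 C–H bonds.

Reaction II, by 104 kJ

Reaction I:
  Bonds broken (reactants):
    C–C: 1 × 336 = 336
    C–H: 6 × 398 = 2388
    C=C: 1 × 605 = 605
    H–Br: 1 × 377 = 377
    Σ(broken) = 3706 kJ
  Bonds formed (products):
    C–Br: 1 × 273 = 273
    C–C: 2 × 336 = 672
    C–H: 7 × 398 = 2786
    Σ(formed) = 3731 kJ
  ΔH_I = 3706 − 3731 = −25 kJ
Reaction II:
  Bonds broken (reactants):
    C≡C: 1 × 851 = 851
    C–C: 1 × 336 = 336
    C–H: 4 × 398 = 1592
    H–H: 1 × 421 = 421
    Σ(broken) = 3200 kJ
  Bonds formed (products):
    C–C: 1 × 336 = 336
    C–H: 6 × 398 = 2388
    C=C: 1 × 605 = 605
    Σ(formed) = 3329 kJ
  ΔH_II = 3200 − 3329 = −129 kJ
ΔH_I − ΔH_II = +104 kJ, so reaction II has the more negative ΔH; |ΔH_I − ΔH_II| = 104 kJ.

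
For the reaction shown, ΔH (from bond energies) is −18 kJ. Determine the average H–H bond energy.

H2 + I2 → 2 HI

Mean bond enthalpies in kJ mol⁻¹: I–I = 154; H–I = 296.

Let D be the H–H bond energy.
Σ(broken) = 1×D + 1×154 = 154 + D
Σ(formed) = 2×296 = 592
ΔH = Σ(broken) − Σ(formed) = (154 + D) − (592) = −438 + D
Setting this equal to −18 kJ gives D = 420 kJ/mol.

D(H–H) ≈ 420 kJ/mol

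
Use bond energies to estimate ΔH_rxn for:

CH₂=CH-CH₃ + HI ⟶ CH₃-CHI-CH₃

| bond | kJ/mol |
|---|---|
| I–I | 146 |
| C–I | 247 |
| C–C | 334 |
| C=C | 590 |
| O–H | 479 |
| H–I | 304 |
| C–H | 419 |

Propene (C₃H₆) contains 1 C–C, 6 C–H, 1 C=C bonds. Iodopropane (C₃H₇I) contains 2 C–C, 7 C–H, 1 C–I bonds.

Bonds broken (reactants):
  C–C: 1 × 334 = 334
  C–H: 6 × 419 = 2514
  C=C: 1 × 590 = 590
  H–I: 1 × 304 = 304
  Σ(broken) = 3742 kJ
Bonds formed (products):
  C–C: 2 × 334 = 668
  C–H: 7 × 419 = 2933
  C–I: 1 × 247 = 247
  Σ(formed) = 3848 kJ
ΔH = Σ(broken) − Σ(formed) = 3742 − 3848 = −106 kJ

ΔH ≈ −106 kJ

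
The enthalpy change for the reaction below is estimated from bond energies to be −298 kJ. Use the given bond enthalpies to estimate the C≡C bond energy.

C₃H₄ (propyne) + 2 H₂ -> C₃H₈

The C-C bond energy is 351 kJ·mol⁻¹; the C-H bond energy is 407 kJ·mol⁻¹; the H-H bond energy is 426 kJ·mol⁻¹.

Let D be the C≡C bond energy.
Σ(broken) = 1×D + 1×351 + 4×407 + 2×426 = 2831 + D
Σ(formed) = 2×351 + 8×407 = 3958
ΔH = Σ(broken) − Σ(formed) = (2831 + D) − (3958) = −1127 + D
Setting this equal to −298 kJ gives D = 829 kJ/mol.

D(C≡C) ≈ 829 kJ/mol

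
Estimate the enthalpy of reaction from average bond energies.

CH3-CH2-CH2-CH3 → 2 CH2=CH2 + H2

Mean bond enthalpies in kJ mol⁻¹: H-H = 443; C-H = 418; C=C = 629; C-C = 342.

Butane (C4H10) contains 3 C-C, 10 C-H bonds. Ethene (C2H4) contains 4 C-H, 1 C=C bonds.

Bonds broken (reactants):
  C-C: 3 × 342 = 1026
  C-H: 10 × 418 = 4180
  Σ(broken) = 5206 kJ
Bonds formed (products):
  C-H: 8 × 418 = 3344
  C=C: 2 × 629 = 1258
  H-H: 1 × 443 = 443
  Σ(formed) = 5045 kJ
ΔH = Σ(broken) − Σ(formed) = 5206 − 5045 = +161 kJ

ΔH ≈ +161 kJ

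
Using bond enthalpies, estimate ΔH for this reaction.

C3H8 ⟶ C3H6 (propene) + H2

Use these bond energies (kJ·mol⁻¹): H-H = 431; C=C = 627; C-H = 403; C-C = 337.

ΔH ≈ +85 kJ

Bonds broken (reactants):
  C-C: 2 × 337 = 674
  C-H: 8 × 403 = 3224
  Σ(broken) = 3898 kJ
Bonds formed (products):
  C-C: 1 × 337 = 337
  C-H: 6 × 403 = 2418
  C=C: 1 × 627 = 627
  H-H: 1 × 431 = 431
  Σ(formed) = 3813 kJ
ΔH = Σ(broken) − Σ(formed) = 3898 − 3813 = +85 kJ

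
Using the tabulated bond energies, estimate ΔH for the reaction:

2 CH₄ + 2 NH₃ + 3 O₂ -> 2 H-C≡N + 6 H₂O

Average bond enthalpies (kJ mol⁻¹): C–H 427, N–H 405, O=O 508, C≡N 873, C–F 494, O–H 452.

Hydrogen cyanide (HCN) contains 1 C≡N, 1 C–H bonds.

Bonds broken (reactants):
  C–H: 8 × 427 = 3416
  N–H: 6 × 405 = 2430
  O=O: 3 × 508 = 1524
  Σ(broken) = 7370 kJ
Bonds formed (products):
  C≡N: 2 × 873 = 1746
  C–H: 2 × 427 = 854
  O–H: 12 × 452 = 5424
  Σ(formed) = 8024 kJ
ΔH = Σ(broken) − Σ(formed) = 7370 − 8024 = −654 kJ

ΔH ≈ −654 kJ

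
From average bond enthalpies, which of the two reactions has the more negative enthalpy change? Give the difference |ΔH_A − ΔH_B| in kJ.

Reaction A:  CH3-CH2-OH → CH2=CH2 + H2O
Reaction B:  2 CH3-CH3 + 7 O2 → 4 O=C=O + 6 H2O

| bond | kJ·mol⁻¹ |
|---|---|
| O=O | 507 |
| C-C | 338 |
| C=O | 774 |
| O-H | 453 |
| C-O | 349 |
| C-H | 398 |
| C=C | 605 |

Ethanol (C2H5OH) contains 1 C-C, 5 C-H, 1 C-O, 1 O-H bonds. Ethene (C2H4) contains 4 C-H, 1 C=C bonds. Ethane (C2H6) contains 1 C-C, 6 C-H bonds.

Reaction A:
  Bonds broken (reactants):
    C-C: 1 × 338 = 338
    C-H: 5 × 398 = 1990
    C-O: 1 × 349 = 349
    O-H: 1 × 453 = 453
    Σ(broken) = 3130 kJ
  Bonds formed (products):
    C-H: 4 × 398 = 1592
    C=C: 1 × 605 = 605
    O-H: 2 × 453 = 906
    Σ(formed) = 3103 kJ
  ΔH_A = 3130 − 3103 = +27 kJ
Reaction B:
  Bonds broken (reactants):
    C-C: 2 × 338 = 676
    C-H: 12 × 398 = 4776
    O=O: 7 × 507 = 3549
    Σ(broken) = 9001 kJ
  Bonds formed (products):
    C=O: 8 × 774 = 6192
    O-H: 12 × 453 = 5436
    Σ(formed) = 11628 kJ
  ΔH_B = 9001 − 11628 = −2627 kJ
ΔH_A − ΔH_B = +2654 kJ, so reaction B has the more negative ΔH; |ΔH_A − ΔH_B| = 2654 kJ.

Reaction B, by 2654 kJ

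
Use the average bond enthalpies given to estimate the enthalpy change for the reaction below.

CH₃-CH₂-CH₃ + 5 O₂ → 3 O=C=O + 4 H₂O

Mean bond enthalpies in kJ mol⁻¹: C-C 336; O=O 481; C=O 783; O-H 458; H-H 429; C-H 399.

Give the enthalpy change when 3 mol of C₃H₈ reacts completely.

Bonds broken (reactants):
  C-C: 2 × 336 = 672
  C-H: 8 × 399 = 3192
  O=O: 5 × 481 = 2405
  Σ(broken) = 6269 kJ
Bonds formed (products):
  C=O: 6 × 783 = 4698
  O-H: 8 × 458 = 3664
  Σ(formed) = 8362 kJ
ΔH = Σ(broken) − Σ(formed) = 6269 − 8362 = −2093 kJ
For 3× the reaction as written: 3 × (−2093) = −6279 kJ

ΔH = −6279 kJ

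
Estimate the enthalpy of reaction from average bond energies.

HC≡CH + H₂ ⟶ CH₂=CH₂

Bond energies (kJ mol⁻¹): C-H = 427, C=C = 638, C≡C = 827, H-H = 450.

Bonds broken (reactants):
  C≡C: 1 × 827 = 827
  C-H: 2 × 427 = 854
  H-H: 1 × 450 = 450
  Σ(broken) = 2131 kJ
Bonds formed (products):
  C-H: 4 × 427 = 1708
  C=C: 1 × 638 = 638
  Σ(formed) = 2346 kJ
ΔH = Σ(broken) − Σ(formed) = 2131 − 2346 = −215 kJ

ΔH ≈ −215 kJ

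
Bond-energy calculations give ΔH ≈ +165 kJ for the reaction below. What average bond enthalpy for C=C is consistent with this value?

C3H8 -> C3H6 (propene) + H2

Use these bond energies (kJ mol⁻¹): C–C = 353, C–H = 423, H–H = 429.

Let D be the C=C bond energy.
Σ(broken) = 2×353 + 8×423 = 4090
Σ(formed) = 1×353 + 6×423 + 1×D + 1×429 = 3320 + D
ΔH = Σ(broken) − Σ(formed) = (4090) − (3320 + D) = +770 − D
Setting this equal to +165 kJ gives D = 605 kJ/mol.

D(C=C) ≈ 605 kJ/mol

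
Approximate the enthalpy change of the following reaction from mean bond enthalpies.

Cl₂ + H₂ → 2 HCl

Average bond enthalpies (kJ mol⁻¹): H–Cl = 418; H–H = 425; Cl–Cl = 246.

Bonds broken (reactants):
  Cl–Cl: 1 × 246 = 246
  H–H: 1 × 425 = 425
  Σ(broken) = 671 kJ
Bonds formed (products):
  H–Cl: 2 × 418 = 836
  Σ(formed) = 836 kJ
ΔH = Σ(broken) − Σ(formed) = 671 − 836 = −165 kJ

ΔH ≈ −165 kJ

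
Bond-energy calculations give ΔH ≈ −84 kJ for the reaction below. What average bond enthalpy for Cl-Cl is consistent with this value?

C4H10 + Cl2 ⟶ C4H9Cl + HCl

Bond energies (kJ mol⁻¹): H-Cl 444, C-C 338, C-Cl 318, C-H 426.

D(Cl-Cl) ≈ 252 kJ/mol

Let D be the Cl-Cl bond energy.
Σ(broken) = 3×338 + 10×426 + 1×D = 5274 + D
Σ(formed) = 3×338 + 1×318 + 9×426 + 1×444 = 5610
ΔH = Σ(broken) − Σ(formed) = (5274 + D) − (5610) = −336 + D
Setting this equal to −84 kJ gives D = 252 kJ/mol.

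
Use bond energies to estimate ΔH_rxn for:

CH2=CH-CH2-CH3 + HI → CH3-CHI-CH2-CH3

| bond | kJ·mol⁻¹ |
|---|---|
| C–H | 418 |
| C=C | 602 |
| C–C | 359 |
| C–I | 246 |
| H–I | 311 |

ΔH ≈ −110 kJ

Bonds broken (reactants):
  C–C: 2 × 359 = 718
  C–H: 8 × 418 = 3344
  C=C: 1 × 602 = 602
  H–I: 1 × 311 = 311
  Σ(broken) = 4975 kJ
Bonds formed (products):
  C–C: 3 × 359 = 1077
  C–H: 9 × 418 = 3762
  C–I: 1 × 246 = 246
  Σ(formed) = 5085 kJ
ΔH = Σ(broken) − Σ(formed) = 4975 − 5085 = −110 kJ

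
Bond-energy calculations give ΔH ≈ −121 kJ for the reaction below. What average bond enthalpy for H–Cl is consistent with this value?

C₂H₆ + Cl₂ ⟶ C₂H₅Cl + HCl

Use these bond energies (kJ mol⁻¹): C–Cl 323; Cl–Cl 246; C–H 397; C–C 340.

D(H–Cl) ≈ 441 kJ/mol

Let D be the H–Cl bond energy.
Σ(broken) = 1×340 + 6×397 + 1×246 = 2968
Σ(formed) = 1×340 + 1×323 + 5×397 + 1×D = 2648 + D
ΔH = Σ(broken) − Σ(formed) = (2968) − (2648 + D) = +320 − D
Setting this equal to −121 kJ gives D = 441 kJ/mol.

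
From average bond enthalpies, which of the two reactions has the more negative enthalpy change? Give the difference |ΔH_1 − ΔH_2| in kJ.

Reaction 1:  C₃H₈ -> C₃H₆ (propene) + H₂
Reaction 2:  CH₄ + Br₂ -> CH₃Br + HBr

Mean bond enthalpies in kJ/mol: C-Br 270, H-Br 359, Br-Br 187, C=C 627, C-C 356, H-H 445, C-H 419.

Reaction 2, by 145 kJ

Reaction 1:
  Bonds broken (reactants):
    C-C: 2 × 356 = 712
    C-H: 8 × 419 = 3352
    Σ(broken) = 4064 kJ
  Bonds formed (products):
    C-C: 1 × 356 = 356
    C-H: 6 × 419 = 2514
    C=C: 1 × 627 = 627
    H-H: 1 × 445 = 445
    Σ(formed) = 3942 kJ
  ΔH_1 = 4064 − 3942 = +122 kJ
Reaction 2:
  Bonds broken (reactants):
    Br-Br: 1 × 187 = 187
    C-H: 4 × 419 = 1676
    Σ(broken) = 1863 kJ
  Bonds formed (products):
    C-Br: 1 × 270 = 270
    C-H: 3 × 419 = 1257
    H-Br: 1 × 359 = 359
    Σ(formed) = 1886 kJ
  ΔH_2 = 1863 − 1886 = −23 kJ
ΔH_1 − ΔH_2 = +145 kJ, so reaction 2 has the more negative ΔH; |ΔH_1 − ΔH_2| = 145 kJ.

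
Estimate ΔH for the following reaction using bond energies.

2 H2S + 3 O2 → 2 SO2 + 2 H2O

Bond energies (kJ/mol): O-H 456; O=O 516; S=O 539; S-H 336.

ΔH ≈ −1088 kJ

Bonds broken (reactants):
  O=O: 3 × 516 = 1548
  S-H: 4 × 336 = 1344
  Σ(broken) = 2892 kJ
Bonds formed (products):
  O-H: 4 × 456 = 1824
  S=O: 4 × 539 = 2156
  Σ(formed) = 3980 kJ
ΔH = Σ(broken) − Σ(formed) = 2892 − 3980 = −1088 kJ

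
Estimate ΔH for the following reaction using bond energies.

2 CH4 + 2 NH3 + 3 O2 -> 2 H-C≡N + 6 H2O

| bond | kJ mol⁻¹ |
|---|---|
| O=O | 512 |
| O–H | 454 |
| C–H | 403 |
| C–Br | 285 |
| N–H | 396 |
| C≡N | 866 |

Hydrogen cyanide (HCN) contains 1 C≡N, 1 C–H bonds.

ΔH ≈ −850 kJ

Bonds broken (reactants):
  C–H: 8 × 403 = 3224
  N–H: 6 × 396 = 2376
  O=O: 3 × 512 = 1536
  Σ(broken) = 7136 kJ
Bonds formed (products):
  C≡N: 2 × 866 = 1732
  C–H: 2 × 403 = 806
  O–H: 12 × 454 = 5448
  Σ(formed) = 7986 kJ
ΔH = Σ(broken) − Σ(formed) = 7136 − 7986 = −850 kJ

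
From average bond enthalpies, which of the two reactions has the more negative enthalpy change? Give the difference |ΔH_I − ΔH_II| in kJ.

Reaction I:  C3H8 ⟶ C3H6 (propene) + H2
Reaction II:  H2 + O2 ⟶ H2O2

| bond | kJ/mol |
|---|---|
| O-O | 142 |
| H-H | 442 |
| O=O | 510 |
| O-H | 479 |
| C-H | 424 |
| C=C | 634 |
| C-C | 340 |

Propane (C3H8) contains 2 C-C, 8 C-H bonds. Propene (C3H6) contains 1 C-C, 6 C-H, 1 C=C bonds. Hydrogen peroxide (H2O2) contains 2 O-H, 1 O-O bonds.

Reaction I:
  Bonds broken (reactants):
    C-C: 2 × 340 = 680
    C-H: 8 × 424 = 3392
    Σ(broken) = 4072 kJ
  Bonds formed (products):
    C-C: 1 × 340 = 340
    C-H: 6 × 424 = 2544
    C=C: 1 × 634 = 634
    H-H: 1 × 442 = 442
    Σ(formed) = 3960 kJ
  ΔH_I = 4072 − 3960 = +112 kJ
Reaction II:
  Bonds broken (reactants):
    H-H: 1 × 442 = 442
    O=O: 1 × 510 = 510
    Σ(broken) = 952 kJ
  Bonds formed (products):
    O-H: 2 × 479 = 958
    O-O: 1 × 142 = 142
    Σ(formed) = 1100 kJ
  ΔH_II = 952 − 1100 = −148 kJ
ΔH_I − ΔH_II = +260 kJ, so reaction II has the more negative ΔH; |ΔH_I − ΔH_II| = 260 kJ.

Reaction II, by 260 kJ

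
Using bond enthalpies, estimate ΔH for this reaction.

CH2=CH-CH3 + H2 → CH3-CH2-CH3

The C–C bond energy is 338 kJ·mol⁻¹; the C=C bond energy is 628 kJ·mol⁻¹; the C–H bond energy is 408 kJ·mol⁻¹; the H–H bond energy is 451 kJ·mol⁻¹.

Bonds broken (reactants):
  C–C: 1 × 338 = 338
  C–H: 6 × 408 = 2448
  C=C: 1 × 628 = 628
  H–H: 1 × 451 = 451
  Σ(broken) = 3865 kJ
Bonds formed (products):
  C–C: 2 × 338 = 676
  C–H: 8 × 408 = 3264
  Σ(formed) = 3940 kJ
ΔH = Σ(broken) − Σ(formed) = 3865 − 3940 = −75 kJ

ΔH ≈ −75 kJ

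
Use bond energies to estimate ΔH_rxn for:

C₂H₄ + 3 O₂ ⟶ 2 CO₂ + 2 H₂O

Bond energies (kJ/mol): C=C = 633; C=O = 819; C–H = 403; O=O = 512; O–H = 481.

ΔH ≈ −1419 kJ

Bonds broken (reactants):
  C–H: 4 × 403 = 1612
  C=C: 1 × 633 = 633
  O=O: 3 × 512 = 1536
  Σ(broken) = 3781 kJ
Bonds formed (products):
  C=O: 4 × 819 = 3276
  O–H: 4 × 481 = 1924
  Σ(formed) = 5200 kJ
ΔH = Σ(broken) − Σ(formed) = 3781 − 5200 = −1419 kJ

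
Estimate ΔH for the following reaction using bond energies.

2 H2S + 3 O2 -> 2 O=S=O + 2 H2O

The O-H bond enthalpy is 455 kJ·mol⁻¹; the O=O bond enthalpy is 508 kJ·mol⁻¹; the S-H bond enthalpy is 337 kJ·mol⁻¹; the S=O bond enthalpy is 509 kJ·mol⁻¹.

Bonds broken (reactants):
  O=O: 3 × 508 = 1524
  S-H: 4 × 337 = 1348
  Σ(broken) = 2872 kJ
Bonds formed (products):
  O-H: 4 × 455 = 1820
  S=O: 4 × 509 = 2036
  Σ(formed) = 3856 kJ
ΔH = Σ(broken) − Σ(formed) = 2872 − 3856 = −984 kJ

ΔH ≈ −984 kJ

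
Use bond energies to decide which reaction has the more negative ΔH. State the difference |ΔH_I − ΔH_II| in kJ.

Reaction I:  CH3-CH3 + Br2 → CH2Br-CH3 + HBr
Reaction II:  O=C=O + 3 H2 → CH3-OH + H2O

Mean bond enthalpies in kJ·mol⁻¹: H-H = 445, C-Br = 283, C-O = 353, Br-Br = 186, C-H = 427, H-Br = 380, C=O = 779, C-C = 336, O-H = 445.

Reaction I:
  Bonds broken (reactants):
    Br-Br: 1 × 186 = 186
    C-C: 1 × 336 = 336
    C-H: 6 × 427 = 2562
    Σ(broken) = 3084 kJ
  Bonds formed (products):
    C-Br: 1 × 283 = 283
    C-C: 1 × 336 = 336
    C-H: 5 × 427 = 2135
    H-Br: 1 × 380 = 380
    Σ(formed) = 3134 kJ
  ΔH_I = 3084 − 3134 = −50 kJ
Reaction II:
  Bonds broken (reactants):
    C=O: 2 × 779 = 1558
    H-H: 3 × 445 = 1335
    Σ(broken) = 2893 kJ
  Bonds formed (products):
    C-H: 3 × 427 = 1281
    C-O: 1 × 353 = 353
    O-H: 3 × 445 = 1335
    Σ(formed) = 2969 kJ
  ΔH_II = 2893 − 2969 = −76 kJ
ΔH_I − ΔH_II = +26 kJ, so reaction II has the more negative ΔH; |ΔH_I − ΔH_II| = 26 kJ.

Reaction II, by 26 kJ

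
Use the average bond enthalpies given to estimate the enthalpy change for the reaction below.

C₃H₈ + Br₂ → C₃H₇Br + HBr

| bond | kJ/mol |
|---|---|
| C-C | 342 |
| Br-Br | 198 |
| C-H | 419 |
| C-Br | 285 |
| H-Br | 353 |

Bonds broken (reactants):
  Br-Br: 1 × 198 = 198
  C-C: 2 × 342 = 684
  C-H: 8 × 419 = 3352
  Σ(broken) = 4234 kJ
Bonds formed (products):
  C-Br: 1 × 285 = 285
  C-C: 2 × 342 = 684
  C-H: 7 × 419 = 2933
  H-Br: 1 × 353 = 353
  Σ(formed) = 4255 kJ
ΔH = Σ(broken) − Σ(formed) = 4234 − 4255 = −21 kJ

ΔH ≈ −21 kJ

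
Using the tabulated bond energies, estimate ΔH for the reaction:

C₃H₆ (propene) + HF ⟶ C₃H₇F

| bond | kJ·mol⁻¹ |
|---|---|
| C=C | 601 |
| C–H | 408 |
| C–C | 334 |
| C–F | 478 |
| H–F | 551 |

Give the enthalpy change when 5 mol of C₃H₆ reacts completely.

ΔH = −340 kJ

Bonds broken (reactants):
  C–C: 1 × 334 = 334
  C–H: 6 × 408 = 2448
  C=C: 1 × 601 = 601
  H–F: 1 × 551 = 551
  Σ(broken) = 3934 kJ
Bonds formed (products):
  C–C: 2 × 334 = 668
  C–F: 1 × 478 = 478
  C–H: 7 × 408 = 2856
  Σ(formed) = 4002 kJ
ΔH = Σ(broken) − Σ(formed) = 3934 − 4002 = −68 kJ
For 5× the reaction as written: 5 × (−68) = −340 kJ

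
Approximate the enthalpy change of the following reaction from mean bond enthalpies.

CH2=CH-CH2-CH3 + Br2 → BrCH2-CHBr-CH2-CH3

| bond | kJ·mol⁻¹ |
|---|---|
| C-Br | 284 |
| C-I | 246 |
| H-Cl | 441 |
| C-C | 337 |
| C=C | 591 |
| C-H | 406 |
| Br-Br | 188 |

ΔH ≈ −126 kJ

Bonds broken (reactants):
  Br-Br: 1 × 188 = 188
  C-C: 2 × 337 = 674
  C-H: 8 × 406 = 3248
  C=C: 1 × 591 = 591
  Σ(broken) = 4701 kJ
Bonds formed (products):
  C-Br: 2 × 284 = 568
  C-C: 3 × 337 = 1011
  C-H: 8 × 406 = 3248
  Σ(formed) = 4827 kJ
ΔH = Σ(broken) − Σ(formed) = 4701 − 4827 = −126 kJ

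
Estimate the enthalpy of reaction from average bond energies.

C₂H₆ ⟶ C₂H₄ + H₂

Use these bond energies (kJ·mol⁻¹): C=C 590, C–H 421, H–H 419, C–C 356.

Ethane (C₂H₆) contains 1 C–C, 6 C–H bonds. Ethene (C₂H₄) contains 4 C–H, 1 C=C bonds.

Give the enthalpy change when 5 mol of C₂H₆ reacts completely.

ΔH = +945 kJ

Bonds broken (reactants):
  C–C: 1 × 356 = 356
  C–H: 6 × 421 = 2526
  Σ(broken) = 2882 kJ
Bonds formed (products):
  C–H: 4 × 421 = 1684
  C=C: 1 × 590 = 590
  H–H: 1 × 419 = 419
  Σ(formed) = 2693 kJ
ΔH = Σ(broken) − Σ(formed) = 2882 − 2693 = +189 kJ
For 5× the reaction as written: 5 × (+189) = +945 kJ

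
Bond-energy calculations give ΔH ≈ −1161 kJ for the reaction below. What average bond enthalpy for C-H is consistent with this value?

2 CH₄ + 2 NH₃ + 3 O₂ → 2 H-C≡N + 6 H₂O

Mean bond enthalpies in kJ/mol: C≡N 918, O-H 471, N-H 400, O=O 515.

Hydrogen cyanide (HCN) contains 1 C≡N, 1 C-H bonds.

Let D be the C-H bond energy.
Σ(broken) = 8×D + 6×400 + 3×515 = 3945 + 8D
Σ(formed) = 2×918 + 2×D + 12×471 = 7488 + 2D
ΔH = Σ(broken) − Σ(formed) = (3945 + 8D) − (7488 + 2D) = −3543 + 6D
Setting this equal to −1161 kJ gives 6D = 2382, so D = 397 kJ/mol.

D(C-H) ≈ 397 kJ/mol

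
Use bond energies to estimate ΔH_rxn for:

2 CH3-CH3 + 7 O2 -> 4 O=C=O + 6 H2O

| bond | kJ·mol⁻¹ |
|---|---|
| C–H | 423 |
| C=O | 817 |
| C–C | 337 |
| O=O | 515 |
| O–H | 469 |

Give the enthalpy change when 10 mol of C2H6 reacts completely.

Bonds broken (reactants):
  C–C: 2 × 337 = 674
  C–H: 12 × 423 = 5076
  O=O: 7 × 515 = 3605
  Σ(broken) = 9355 kJ
Bonds formed (products):
  C=O: 8 × 817 = 6536
  O–H: 12 × 469 = 5628
  Σ(formed) = 12164 kJ
ΔH = Σ(broken) − Σ(formed) = 9355 − 12164 = −2809 kJ
For 5× the reaction as written: 5 × (−2809) = −14045 kJ

ΔH = −14045 kJ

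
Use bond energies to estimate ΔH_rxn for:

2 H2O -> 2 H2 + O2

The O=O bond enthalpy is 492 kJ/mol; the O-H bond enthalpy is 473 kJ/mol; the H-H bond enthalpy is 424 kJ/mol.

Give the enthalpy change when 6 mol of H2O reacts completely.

ΔH = +1656 kJ

Bonds broken (reactants):
  O-H: 4 × 473 = 1892
  Σ(broken) = 1892 kJ
Bonds formed (products):
  H-H: 2 × 424 = 848
  O=O: 1 × 492 = 492
  Σ(formed) = 1340 kJ
ΔH = Σ(broken) − Σ(formed) = 1892 − 1340 = +552 kJ
For 3× the reaction as written: 3 × (+552) = +1656 kJ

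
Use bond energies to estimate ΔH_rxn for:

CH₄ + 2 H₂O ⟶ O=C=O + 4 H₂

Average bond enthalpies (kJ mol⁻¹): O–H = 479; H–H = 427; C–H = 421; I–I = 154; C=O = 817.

Bonds broken (reactants):
  C–H: 4 × 421 = 1684
  O–H: 4 × 479 = 1916
  Σ(broken) = 3600 kJ
Bonds formed (products):
  C=O: 2 × 817 = 1634
  H–H: 4 × 427 = 1708
  Σ(formed) = 3342 kJ
ΔH = Σ(broken) − Σ(formed) = 3600 − 3342 = +258 kJ

ΔH ≈ +258 kJ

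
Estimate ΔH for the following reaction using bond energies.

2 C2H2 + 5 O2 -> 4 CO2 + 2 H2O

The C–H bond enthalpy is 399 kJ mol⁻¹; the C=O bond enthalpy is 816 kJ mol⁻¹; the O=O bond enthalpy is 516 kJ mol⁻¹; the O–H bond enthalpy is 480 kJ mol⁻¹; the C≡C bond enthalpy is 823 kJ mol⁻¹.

ΔH ≈ −2626 kJ

Bonds broken (reactants):
  C≡C: 2 × 823 = 1646
  C–H: 4 × 399 = 1596
  O=O: 5 × 516 = 2580
  Σ(broken) = 5822 kJ
Bonds formed (products):
  C=O: 8 × 816 = 6528
  O–H: 4 × 480 = 1920
  Σ(formed) = 8448 kJ
ΔH = Σ(broken) − Σ(formed) = 5822 − 8448 = −2626 kJ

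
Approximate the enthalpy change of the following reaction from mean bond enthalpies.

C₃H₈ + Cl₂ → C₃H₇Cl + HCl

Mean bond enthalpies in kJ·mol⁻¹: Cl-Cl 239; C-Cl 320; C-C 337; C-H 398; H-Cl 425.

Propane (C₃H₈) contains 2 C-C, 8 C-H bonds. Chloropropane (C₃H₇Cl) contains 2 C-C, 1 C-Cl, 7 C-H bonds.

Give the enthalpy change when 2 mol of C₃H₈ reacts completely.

Bonds broken (reactants):
  C-C: 2 × 337 = 674
  C-H: 8 × 398 = 3184
  Cl-Cl: 1 × 239 = 239
  Σ(broken) = 4097 kJ
Bonds formed (products):
  C-C: 2 × 337 = 674
  C-Cl: 1 × 320 = 320
  C-H: 7 × 398 = 2786
  H-Cl: 1 × 425 = 425
  Σ(formed) = 4205 kJ
ΔH = Σ(broken) − Σ(formed) = 4097 − 4205 = −108 kJ
For 2× the reaction as written: 2 × (−108) = −216 kJ

ΔH = −216 kJ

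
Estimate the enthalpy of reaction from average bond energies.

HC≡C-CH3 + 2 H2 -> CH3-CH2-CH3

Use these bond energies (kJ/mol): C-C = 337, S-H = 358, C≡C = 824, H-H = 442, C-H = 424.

Bonds broken (reactants):
  C≡C: 1 × 824 = 824
  C-C: 1 × 337 = 337
  C-H: 4 × 424 = 1696
  H-H: 2 × 442 = 884
  Σ(broken) = 3741 kJ
Bonds formed (products):
  C-C: 2 × 337 = 674
  C-H: 8 × 424 = 3392
  Σ(formed) = 4066 kJ
ΔH = Σ(broken) − Σ(formed) = 3741 − 4066 = −325 kJ

ΔH ≈ −325 kJ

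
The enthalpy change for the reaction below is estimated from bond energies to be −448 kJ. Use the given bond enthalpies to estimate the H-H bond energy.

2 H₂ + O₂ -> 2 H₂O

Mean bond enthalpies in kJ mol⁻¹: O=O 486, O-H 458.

D(H-H) ≈ 449 kJ/mol

Let D be the H-H bond energy.
Σ(broken) = 2×D + 1×486 = 486 + 2D
Σ(formed) = 4×458 = 1832
ΔH = Σ(broken) − Σ(formed) = (486 + 2D) − (1832) = −1346 + 2D
Setting this equal to −448 kJ gives 2D = 898, so D = 449 kJ/mol.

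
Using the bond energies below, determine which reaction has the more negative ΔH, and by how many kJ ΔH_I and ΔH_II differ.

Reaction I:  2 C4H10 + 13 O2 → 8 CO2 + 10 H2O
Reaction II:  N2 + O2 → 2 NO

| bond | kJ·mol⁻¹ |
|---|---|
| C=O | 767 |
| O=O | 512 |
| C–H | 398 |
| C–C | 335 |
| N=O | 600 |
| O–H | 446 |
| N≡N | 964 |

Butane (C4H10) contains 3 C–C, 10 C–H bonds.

Reaction I, by 4842 kJ

Reaction I:
  Bonds broken (reactants):
    C–C: 6 × 335 = 2010
    C–H: 20 × 398 = 7960
    O=O: 13 × 512 = 6656
    Σ(broken) = 16626 kJ
  Bonds formed (products):
    C=O: 16 × 767 = 12272
    O–H: 20 × 446 = 8920
    Σ(formed) = 21192 kJ
  ΔH_I = 16626 − 21192 = −4566 kJ
Reaction II:
  Bonds broken (reactants):
    N≡N: 1 × 964 = 964
    O=O: 1 × 512 = 512
    Σ(broken) = 1476 kJ
  Bonds formed (products):
    N=O: 2 × 600 = 1200
    Σ(formed) = 1200 kJ
  ΔH_II = 1476 − 1200 = +276 kJ
ΔH_I − ΔH_II = −4842 kJ, so reaction I has the more negative ΔH; |ΔH_I − ΔH_II| = 4842 kJ.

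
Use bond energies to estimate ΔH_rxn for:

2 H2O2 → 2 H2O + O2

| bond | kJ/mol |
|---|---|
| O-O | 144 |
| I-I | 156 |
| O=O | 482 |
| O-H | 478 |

ΔH ≈ −194 kJ

Bonds broken (reactants):
  O-H: 4 × 478 = 1912
  O-O: 2 × 144 = 288
  Σ(broken) = 2200 kJ
Bonds formed (products):
  O-H: 4 × 478 = 1912
  O=O: 1 × 482 = 482
  Σ(formed) = 2394 kJ
ΔH = Σ(broken) − Σ(formed) = 2200 − 2394 = −194 kJ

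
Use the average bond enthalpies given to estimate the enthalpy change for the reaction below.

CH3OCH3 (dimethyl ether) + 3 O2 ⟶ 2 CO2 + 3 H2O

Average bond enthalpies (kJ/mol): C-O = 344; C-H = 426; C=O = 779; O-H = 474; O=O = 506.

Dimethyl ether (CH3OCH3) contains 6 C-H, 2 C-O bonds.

ΔH ≈ −1198 kJ

Bonds broken (reactants):
  C-H: 6 × 426 = 2556
  C-O: 2 × 344 = 688
  O=O: 3 × 506 = 1518
  Σ(broken) = 4762 kJ
Bonds formed (products):
  C=O: 4 × 779 = 3116
  O-H: 6 × 474 = 2844
  Σ(formed) = 5960 kJ
ΔH = Σ(broken) − Σ(formed) = 4762 − 5960 = −1198 kJ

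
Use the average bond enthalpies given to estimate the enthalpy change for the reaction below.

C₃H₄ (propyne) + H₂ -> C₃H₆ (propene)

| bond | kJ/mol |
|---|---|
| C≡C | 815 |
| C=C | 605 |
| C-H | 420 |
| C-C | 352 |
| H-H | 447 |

ΔH ≈ −183 kJ

Bonds broken (reactants):
  C≡C: 1 × 815 = 815
  C-C: 1 × 352 = 352
  C-H: 4 × 420 = 1680
  H-H: 1 × 447 = 447
  Σ(broken) = 3294 kJ
Bonds formed (products):
  C-C: 1 × 352 = 352
  C-H: 6 × 420 = 2520
  C=C: 1 × 605 = 605
  Σ(formed) = 3477 kJ
ΔH = Σ(broken) − Σ(formed) = 3294 − 3477 = −183 kJ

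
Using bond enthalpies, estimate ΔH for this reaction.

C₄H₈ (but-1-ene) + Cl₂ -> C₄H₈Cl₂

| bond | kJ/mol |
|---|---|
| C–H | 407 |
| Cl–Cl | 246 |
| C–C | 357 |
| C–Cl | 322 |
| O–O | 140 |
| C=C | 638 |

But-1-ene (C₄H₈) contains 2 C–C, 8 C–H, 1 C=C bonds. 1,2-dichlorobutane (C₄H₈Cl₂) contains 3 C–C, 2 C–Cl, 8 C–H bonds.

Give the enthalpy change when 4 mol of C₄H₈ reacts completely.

ΔH = −468 kJ

Bonds broken (reactants):
  C–C: 2 × 357 = 714
  C–H: 8 × 407 = 3256
  C=C: 1 × 638 = 638
  Cl–Cl: 1 × 246 = 246
  Σ(broken) = 4854 kJ
Bonds formed (products):
  C–C: 3 × 357 = 1071
  C–Cl: 2 × 322 = 644
  C–H: 8 × 407 = 3256
  Σ(formed) = 4971 kJ
ΔH = Σ(broken) − Σ(formed) = 4854 − 4971 = −117 kJ
For 4× the reaction as written: 4 × (−117) = −468 kJ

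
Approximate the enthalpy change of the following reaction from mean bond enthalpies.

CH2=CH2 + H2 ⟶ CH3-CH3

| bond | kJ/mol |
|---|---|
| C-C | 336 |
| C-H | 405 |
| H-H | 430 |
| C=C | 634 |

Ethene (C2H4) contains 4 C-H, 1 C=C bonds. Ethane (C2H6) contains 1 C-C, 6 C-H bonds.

ΔH ≈ −82 kJ

Bonds broken (reactants):
  C-H: 4 × 405 = 1620
  C=C: 1 × 634 = 634
  H-H: 1 × 430 = 430
  Σ(broken) = 2684 kJ
Bonds formed (products):
  C-C: 1 × 336 = 336
  C-H: 6 × 405 = 2430
  Σ(formed) = 2766 kJ
ΔH = Σ(broken) − Σ(formed) = 2684 − 2766 = −82 kJ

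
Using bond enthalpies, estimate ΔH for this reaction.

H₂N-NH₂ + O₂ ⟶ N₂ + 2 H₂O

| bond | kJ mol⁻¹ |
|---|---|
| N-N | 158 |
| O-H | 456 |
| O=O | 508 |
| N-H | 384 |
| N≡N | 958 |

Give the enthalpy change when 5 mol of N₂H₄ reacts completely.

Bonds broken (reactants):
  N-H: 4 × 384 = 1536
  N-N: 1 × 158 = 158
  O=O: 1 × 508 = 508
  Σ(broken) = 2202 kJ
Bonds formed (products):
  N≡N: 1 × 958 = 958
  O-H: 4 × 456 = 1824
  Σ(formed) = 2782 kJ
ΔH = Σ(broken) − Σ(formed) = 2202 − 2782 = −580 kJ
For 5× the reaction as written: 5 × (−580) = −2900 kJ

ΔH = −2900 kJ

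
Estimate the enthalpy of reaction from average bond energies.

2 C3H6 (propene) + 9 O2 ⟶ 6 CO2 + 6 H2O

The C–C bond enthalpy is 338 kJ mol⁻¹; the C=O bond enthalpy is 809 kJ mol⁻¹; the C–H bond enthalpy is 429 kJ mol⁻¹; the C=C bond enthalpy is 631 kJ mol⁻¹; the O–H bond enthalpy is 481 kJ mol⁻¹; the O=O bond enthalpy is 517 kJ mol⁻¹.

Bonds broken (reactants):
  C–C: 2 × 338 = 676
  C–H: 12 × 429 = 5148
  C=C: 2 × 631 = 1262
  O=O: 9 × 517 = 4653
  Σ(broken) = 11739 kJ
Bonds formed (products):
  C=O: 12 × 809 = 9708
  O–H: 12 × 481 = 5772
  Σ(formed) = 15480 kJ
ΔH = Σ(broken) − Σ(formed) = 11739 − 15480 = −3741 kJ

ΔH ≈ −3741 kJ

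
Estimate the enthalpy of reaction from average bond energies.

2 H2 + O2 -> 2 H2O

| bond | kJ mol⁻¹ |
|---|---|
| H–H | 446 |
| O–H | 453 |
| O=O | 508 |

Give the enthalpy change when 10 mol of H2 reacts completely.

Bonds broken (reactants):
  H–H: 2 × 446 = 892
  O=O: 1 × 508 = 508
  Σ(broken) = 1400 kJ
Bonds formed (products):
  O–H: 4 × 453 = 1812
  Σ(formed) = 1812 kJ
ΔH = Σ(broken) − Σ(formed) = 1400 − 1812 = −412 kJ
For 5× the reaction as written: 5 × (−412) = −2060 kJ

ΔH = −2060 kJ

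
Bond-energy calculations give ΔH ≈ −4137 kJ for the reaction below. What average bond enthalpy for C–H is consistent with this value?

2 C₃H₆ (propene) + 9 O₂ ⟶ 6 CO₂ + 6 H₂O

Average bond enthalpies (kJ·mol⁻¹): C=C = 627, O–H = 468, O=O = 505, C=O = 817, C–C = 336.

Let D be the C–H bond energy.
Σ(broken) = 2×336 + 12×D + 2×627 + 9×505 = 6471 + 12D
Σ(formed) = 12×817 + 12×468 = 15420
ΔH = Σ(broken) − Σ(formed) = (6471 + 12D) − (15420) = −8949 + 12D
Setting this equal to −4137 kJ gives 12D = 4812, so D = 401 kJ/mol.

D(C–H) ≈ 401 kJ/mol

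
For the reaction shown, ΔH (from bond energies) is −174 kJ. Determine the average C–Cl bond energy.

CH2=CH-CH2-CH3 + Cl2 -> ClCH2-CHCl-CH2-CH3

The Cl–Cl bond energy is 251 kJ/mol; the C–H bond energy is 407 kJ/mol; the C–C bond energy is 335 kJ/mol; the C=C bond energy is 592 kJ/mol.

Let D be the C–Cl bond energy.
Σ(broken) = 2×335 + 8×407 + 1×592 + 1×251 = 4769
Σ(formed) = 3×335 + 2×D + 8×407 = 4261 + 2D
ΔH = Σ(broken) − Σ(formed) = (4769) − (4261 + 2D) = +508 − 2D
Setting this equal to −174 kJ gives 2D = 682, so D = 341 kJ/mol.

D(C–Cl) ≈ 341 kJ/mol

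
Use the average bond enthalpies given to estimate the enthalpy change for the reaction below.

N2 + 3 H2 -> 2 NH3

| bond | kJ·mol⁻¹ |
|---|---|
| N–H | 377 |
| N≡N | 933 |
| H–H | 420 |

Bonds broken (reactants):
  H–H: 3 × 420 = 1260
  N≡N: 1 × 933 = 933
  Σ(broken) = 2193 kJ
Bonds formed (products):
  N–H: 6 × 377 = 2262
  Σ(formed) = 2262 kJ
ΔH = Σ(broken) − Σ(formed) = 2193 − 2262 = −69 kJ

ΔH ≈ −69 kJ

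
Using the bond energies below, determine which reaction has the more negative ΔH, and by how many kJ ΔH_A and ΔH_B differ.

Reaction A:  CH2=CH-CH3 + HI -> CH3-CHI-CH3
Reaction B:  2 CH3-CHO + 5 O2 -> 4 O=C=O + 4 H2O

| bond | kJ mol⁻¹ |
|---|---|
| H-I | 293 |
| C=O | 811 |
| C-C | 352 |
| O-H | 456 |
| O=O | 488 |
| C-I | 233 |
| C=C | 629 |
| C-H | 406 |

Reaction B, by 2053 kJ

Reaction A:
  Bonds broken (reactants):
    C-C: 1 × 352 = 352
    C-H: 6 × 406 = 2436
    C=C: 1 × 629 = 629
    H-I: 1 × 293 = 293
    Σ(broken) = 3710 kJ
  Bonds formed (products):
    C-C: 2 × 352 = 704
    C-H: 7 × 406 = 2842
    C-I: 1 × 233 = 233
    Σ(formed) = 3779 kJ
  ΔH_A = 3710 − 3779 = −69 kJ
Reaction B:
  Bonds broken (reactants):
    C-C: 2 × 352 = 704
    C-H: 8 × 406 = 3248
    C=O: 2 × 811 = 1622
    O=O: 5 × 488 = 2440
    Σ(broken) = 8014 kJ
  Bonds formed (products):
    C=O: 8 × 811 = 6488
    O-H: 8 × 456 = 3648
    Σ(formed) = 10136 kJ
  ΔH_B = 8014 − 10136 = −2122 kJ
ΔH_A − ΔH_B = +2053 kJ, so reaction B has the more negative ΔH; |ΔH_A − ΔH_B| = 2053 kJ.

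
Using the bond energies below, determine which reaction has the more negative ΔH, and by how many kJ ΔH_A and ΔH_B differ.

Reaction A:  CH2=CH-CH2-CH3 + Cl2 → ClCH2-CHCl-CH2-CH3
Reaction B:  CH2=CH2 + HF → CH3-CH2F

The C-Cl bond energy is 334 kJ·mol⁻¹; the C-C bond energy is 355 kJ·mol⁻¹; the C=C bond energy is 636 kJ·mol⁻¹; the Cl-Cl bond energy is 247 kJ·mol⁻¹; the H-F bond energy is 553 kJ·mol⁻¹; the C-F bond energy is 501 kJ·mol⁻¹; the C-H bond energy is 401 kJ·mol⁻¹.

Reaction A, by 72 kJ

Reaction A:
  Bonds broken (reactants):
    C-C: 2 × 355 = 710
    C-H: 8 × 401 = 3208
    C=C: 1 × 636 = 636
    Cl-Cl: 1 × 247 = 247
    Σ(broken) = 4801 kJ
  Bonds formed (products):
    C-C: 3 × 355 = 1065
    C-Cl: 2 × 334 = 668
    C-H: 8 × 401 = 3208
    Σ(formed) = 4941 kJ
  ΔH_A = 4801 − 4941 = −140 kJ
Reaction B:
  Bonds broken (reactants):
    C-H: 4 × 401 = 1604
    C=C: 1 × 636 = 636
    H-F: 1 × 553 = 553
    Σ(broken) = 2793 kJ
  Bonds formed (products):
    C-C: 1 × 355 = 355
    C-F: 1 × 501 = 501
    C-H: 5 × 401 = 2005
    Σ(formed) = 2861 kJ
  ΔH_B = 2793 − 2861 = −68 kJ
ΔH_A − ΔH_B = −72 kJ, so reaction A has the more negative ΔH; |ΔH_A − ΔH_B| = 72 kJ.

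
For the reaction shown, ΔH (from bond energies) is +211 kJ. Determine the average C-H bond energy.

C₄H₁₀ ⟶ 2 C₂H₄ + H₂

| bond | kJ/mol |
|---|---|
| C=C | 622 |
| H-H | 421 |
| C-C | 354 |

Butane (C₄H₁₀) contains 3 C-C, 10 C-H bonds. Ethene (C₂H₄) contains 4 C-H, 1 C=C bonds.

Let D be the C-H bond energy.
Σ(broken) = 3×354 + 10×D = 1062 + 10D
Σ(formed) = 8×D + 2×622 + 1×421 = 1665 + 8D
ΔH = Σ(broken) − Σ(formed) = (1062 + 10D) − (1665 + 8D) = −603 + 2D
Setting this equal to +211 kJ gives 2D = 814, so D = 407 kJ/mol.

D(C-H) ≈ 407 kJ/mol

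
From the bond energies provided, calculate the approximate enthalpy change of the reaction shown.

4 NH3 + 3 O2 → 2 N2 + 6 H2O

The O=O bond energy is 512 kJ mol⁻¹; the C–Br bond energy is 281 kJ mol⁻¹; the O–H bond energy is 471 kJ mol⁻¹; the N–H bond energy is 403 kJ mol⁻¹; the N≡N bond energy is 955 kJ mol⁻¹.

ΔH ≈ −1190 kJ

Bonds broken (reactants):
  N–H: 12 × 403 = 4836
  O=O: 3 × 512 = 1536
  Σ(broken) = 6372 kJ
Bonds formed (products):
  N≡N: 2 × 955 = 1910
  O–H: 12 × 471 = 5652
  Σ(formed) = 7562 kJ
ΔH = Σ(broken) − Σ(formed) = 6372 − 7562 = −1190 kJ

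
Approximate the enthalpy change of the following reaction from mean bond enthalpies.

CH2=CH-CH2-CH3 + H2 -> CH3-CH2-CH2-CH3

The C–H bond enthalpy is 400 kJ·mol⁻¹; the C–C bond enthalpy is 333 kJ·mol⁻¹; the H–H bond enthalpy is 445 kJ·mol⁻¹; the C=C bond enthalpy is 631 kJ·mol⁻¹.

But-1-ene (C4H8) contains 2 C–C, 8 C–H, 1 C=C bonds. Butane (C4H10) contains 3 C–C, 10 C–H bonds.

Bonds broken (reactants):
  C–C: 2 × 333 = 666
  C–H: 8 × 400 = 3200
  C=C: 1 × 631 = 631
  H–H: 1 × 445 = 445
  Σ(broken) = 4942 kJ
Bonds formed (products):
  C–C: 3 × 333 = 999
  C–H: 10 × 400 = 4000
  Σ(formed) = 4999 kJ
ΔH = Σ(broken) − Σ(formed) = 4942 − 4999 = −57 kJ

ΔH ≈ −57 kJ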